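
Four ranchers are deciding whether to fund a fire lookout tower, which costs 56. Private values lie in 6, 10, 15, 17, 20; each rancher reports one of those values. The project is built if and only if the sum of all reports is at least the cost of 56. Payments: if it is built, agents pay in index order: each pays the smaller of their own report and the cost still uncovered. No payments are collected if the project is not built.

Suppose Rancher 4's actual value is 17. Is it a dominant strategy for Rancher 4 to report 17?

Check each profile of the others' reports and compare truth against every alternative report.
Others report (17, 20, 20): truth gives 17, best alternative gives 17.
Others report (20, 17, 20): truth gives 17, best alternative gives 17.
Others report (20, 20, 17): truth gives 17, best alternative gives 17.
Others report (20, 20, 20): truth gives 17, best alternative gives 17.
Others report (15, 20, 20): truth gives 16, best alternative gives 16.
Others report (20, 15, 20): truth gives 16, best alternative gives 16.
(Remaining 119 profiles checked similarly; truth is weakly best in each.)
In every case the truthful report is at least as good as any alternative, so it is a dominant strategy.

Yes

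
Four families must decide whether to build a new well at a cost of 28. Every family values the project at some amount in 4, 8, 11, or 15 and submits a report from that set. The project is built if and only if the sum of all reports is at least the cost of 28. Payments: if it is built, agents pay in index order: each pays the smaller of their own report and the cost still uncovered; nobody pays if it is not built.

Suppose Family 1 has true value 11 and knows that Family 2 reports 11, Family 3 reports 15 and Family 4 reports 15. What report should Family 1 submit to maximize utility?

Report 4: project built, pays 4, utility 11 - 4 = 7.
Report 8: project built, pays 8, utility 11 - 8 = 3.
Report 11: project built, pays 11, utility 11 - 11 = 0.
Report 15: project built, pays 15, utility 11 - 15 = -4.
The best choice is 4 with utility 7.

4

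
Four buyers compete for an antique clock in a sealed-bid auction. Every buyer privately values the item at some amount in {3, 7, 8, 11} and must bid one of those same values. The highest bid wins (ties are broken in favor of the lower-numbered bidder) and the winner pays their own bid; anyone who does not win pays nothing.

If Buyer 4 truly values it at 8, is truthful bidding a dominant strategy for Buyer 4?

Consider the case where Buyer 1 bids 3, Buyer 2 bids 3 and Buyer 3 bids 3.
Truthful bid 8: wins, pays 8, utility 8 - 8 = 0.
Bid 7 instead: wins, pays 7, utility 8 - 7 = 1.
Since 1 > 0, bidding 7 is strictly better here, so truthful bidding is not dominant.

No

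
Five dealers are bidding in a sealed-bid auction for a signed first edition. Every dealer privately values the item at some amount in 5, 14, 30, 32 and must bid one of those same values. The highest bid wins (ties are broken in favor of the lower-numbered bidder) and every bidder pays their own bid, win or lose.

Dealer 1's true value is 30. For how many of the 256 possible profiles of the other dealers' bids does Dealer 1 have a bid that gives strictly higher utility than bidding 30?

191

Others bid (5, 5, 5, 5): truth gives 0; bid 5 gives 25 > 0. Violating.
Others bid (5, 5, 5, 14): truth gives 0; bid 14 gives 16 > 0. Violating.
Others bid (5, 5, 5, 32): truth gives -30; bid 32 gives -2 > -30. Violating.
Others bid (5, 5, 14, 5): truth gives 0; bid 14 gives 16 > 0. Violating.
Others bid (5, 5, 5, 30): truth gives 0; no alternative beats it.
Others bid (5, 5, 14, 30): truth gives 0; no alternative beats it.
(Checking all 256 profiles: 191 have a profitable deviation, 65 do not.)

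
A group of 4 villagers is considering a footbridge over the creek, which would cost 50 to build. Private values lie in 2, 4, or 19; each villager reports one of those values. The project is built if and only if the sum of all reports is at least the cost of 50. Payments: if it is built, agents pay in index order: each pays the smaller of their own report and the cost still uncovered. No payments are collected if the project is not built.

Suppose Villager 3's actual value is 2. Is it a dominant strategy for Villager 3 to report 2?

Check each profile of the others' reports and compare truth against every alternative report.
Others report (19, 19, 19): truth gives 0, best alternative gives -2.
Others report (2, 2, 2): truth gives 0, best alternative gives 0.
Others report (2, 2, 4): truth gives 0, best alternative gives 0.
Others report (2, 2, 19): truth gives 0, best alternative gives 0.
Others report (2, 4, 2): truth gives 0, best alternative gives 0.
Others report (2, 4, 4): truth gives 0, best alternative gives 0.
(Remaining 21 profiles checked similarly; truth is weakly best in each.)
In every case the truthful report is at least as good as any alternative, so it is a dominant strategy.

Yes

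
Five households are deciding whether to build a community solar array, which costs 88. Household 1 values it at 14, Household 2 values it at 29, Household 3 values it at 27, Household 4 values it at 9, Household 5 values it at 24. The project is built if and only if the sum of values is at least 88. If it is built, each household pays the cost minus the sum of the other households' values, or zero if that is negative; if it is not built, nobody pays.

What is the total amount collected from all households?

Total value 103 ≥ cost 88, so it is built.
Household 1: others sum to 89; max(0, 88 - 89) = 0.
Household 2: others sum to 74; max(0, 88 - 74) = 14.
Household 3: others sum to 76; max(0, 88 - 76) = 12.
Household 4: others sum to 94; max(0, 88 - 94) = 0.
Household 5: others sum to 79; max(0, 88 - 79) = 9.
Total collected = 0 + 14 + 12 + 0 + 9 = 35.

35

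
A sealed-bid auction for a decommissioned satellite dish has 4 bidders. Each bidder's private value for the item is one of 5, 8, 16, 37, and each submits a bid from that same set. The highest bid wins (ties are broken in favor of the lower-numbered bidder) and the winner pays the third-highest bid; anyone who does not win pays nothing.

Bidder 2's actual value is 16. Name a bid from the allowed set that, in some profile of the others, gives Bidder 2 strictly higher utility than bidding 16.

37

Suppose Bidder 1 bids 5, Bidder 3 bids 5 and Bidder 4 bids 37.
Bid 16: loses, pays 0, utility 0.
Bid 37: wins, pays 5, utility 16 - 5 = 11.
So bidding 37 beats truth here (11 > 0).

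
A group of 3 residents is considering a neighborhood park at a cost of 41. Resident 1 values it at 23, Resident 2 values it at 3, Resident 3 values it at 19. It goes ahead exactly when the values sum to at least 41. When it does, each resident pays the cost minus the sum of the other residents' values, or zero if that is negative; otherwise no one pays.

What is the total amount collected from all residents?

34

Total value 45 ≥ cost 41, so it is built.
Resident 1: others sum to 22; max(0, 41 - 22) = 19.
Resident 2: others sum to 42; max(0, 41 - 42) = 0.
Resident 3: others sum to 26; max(0, 41 - 26) = 15.
Total collected = 19 + 0 + 15 = 34.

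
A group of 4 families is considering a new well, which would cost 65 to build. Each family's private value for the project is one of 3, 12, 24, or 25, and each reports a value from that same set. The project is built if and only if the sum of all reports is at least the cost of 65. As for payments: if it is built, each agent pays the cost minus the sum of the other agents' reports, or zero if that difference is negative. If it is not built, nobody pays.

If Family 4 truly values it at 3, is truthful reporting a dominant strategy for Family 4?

Yes

Check each profile of the others' reports and compare truth against every alternative report.
Others report (3, 25, 25): truth gives 0, best alternative gives -9.
Others report (25, 3, 25): truth gives 0, best alternative gives -9.
Others report (25, 25, 3): truth gives 0, best alternative gives -9.
Others report (12, 24, 24): truth gives 0, best alternative gives -2.
Others report (24, 12, 24): truth gives 0, best alternative gives -2.
Others report (24, 24, 12): truth gives 0, best alternative gives -2.
(Remaining 58 profiles checked similarly; truth is weakly best in each.)
In every case the truthful report is at least as good as any alternative, so it is a dominant strategy.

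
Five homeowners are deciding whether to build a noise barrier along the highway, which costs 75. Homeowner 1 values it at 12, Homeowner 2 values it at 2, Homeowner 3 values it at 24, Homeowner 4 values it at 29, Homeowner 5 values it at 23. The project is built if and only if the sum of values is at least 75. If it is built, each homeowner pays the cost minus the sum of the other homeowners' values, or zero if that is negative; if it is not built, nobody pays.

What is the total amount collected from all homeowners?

Total value 90 ≥ cost 75, so it is built.
Homeowner 1: others sum to 78; max(0, 75 - 78) = 0.
Homeowner 2: others sum to 88; max(0, 75 - 88) = 0.
Homeowner 3: others sum to 66; max(0, 75 - 66) = 9.
Homeowner 4: others sum to 61; max(0, 75 - 61) = 14.
Homeowner 5: others sum to 67; max(0, 75 - 67) = 8.
Total collected = 0 + 0 + 9 + 14 + 8 = 31.

31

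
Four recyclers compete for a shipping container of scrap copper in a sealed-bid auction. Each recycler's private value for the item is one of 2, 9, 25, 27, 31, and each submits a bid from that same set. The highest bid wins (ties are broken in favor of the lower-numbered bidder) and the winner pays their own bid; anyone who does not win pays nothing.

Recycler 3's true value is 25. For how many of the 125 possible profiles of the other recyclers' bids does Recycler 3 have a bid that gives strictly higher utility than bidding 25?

2

Others bid (2, 2, 2): truth gives 0; bid 9 gives 16 > 0. Violating.
Others bid (2, 2, 9): truth gives 0; bid 9 gives 16 > 0. Violating.
Others bid (2, 2, 25): truth gives 0; no alternative beats it.
Others bid (2, 2, 27): truth gives 0; no alternative beats it.
(Checking all 125 profiles: 2 have a profitable deviation, 123 do not.)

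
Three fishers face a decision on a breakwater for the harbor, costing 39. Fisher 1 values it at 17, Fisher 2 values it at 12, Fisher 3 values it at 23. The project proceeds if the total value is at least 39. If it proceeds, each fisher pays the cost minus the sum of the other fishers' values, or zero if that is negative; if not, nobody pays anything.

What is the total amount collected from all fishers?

Total value 52 ≥ cost 39, so it is built.
Fisher 1: others sum to 35; max(0, 39 - 35) = 4.
Fisher 2: others sum to 40; max(0, 39 - 40) = 0.
Fisher 3: others sum to 29; max(0, 39 - 29) = 10.
Total collected = 4 + 0 + 10 = 14.

14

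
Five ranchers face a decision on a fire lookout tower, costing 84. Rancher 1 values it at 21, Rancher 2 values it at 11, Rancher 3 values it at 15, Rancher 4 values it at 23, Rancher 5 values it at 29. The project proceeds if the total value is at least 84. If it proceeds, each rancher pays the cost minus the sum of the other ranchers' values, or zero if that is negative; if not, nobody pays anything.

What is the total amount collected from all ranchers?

Total value 99 ≥ cost 84, so it is built.
Rancher 1: others sum to 78; max(0, 84 - 78) = 6.
Rancher 2: others sum to 88; max(0, 84 - 88) = 0.
Rancher 3: others sum to 84; max(0, 84 - 84) = 0.
Rancher 4: others sum to 76; max(0, 84 - 76) = 8.
Rancher 5: others sum to 70; max(0, 84 - 70) = 14.
Total collected = 6 + 0 + 0 + 8 + 14 = 28.

28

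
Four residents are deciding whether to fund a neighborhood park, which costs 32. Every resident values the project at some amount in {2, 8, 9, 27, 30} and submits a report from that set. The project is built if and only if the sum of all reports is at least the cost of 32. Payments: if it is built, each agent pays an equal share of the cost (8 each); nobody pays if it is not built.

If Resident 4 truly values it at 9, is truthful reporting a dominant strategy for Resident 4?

No

Consider the case where Resident 1 reports 2, Resident 2 reports 2 and Resident 3 reports 2.
Truthful report 9: project not built, utility 0.
Report 27 instead: project built, pays 8, utility 9 - 8 = 1.
Since 1 > 0, reporting 27 is strictly better here, so truthful reporting is not dominant.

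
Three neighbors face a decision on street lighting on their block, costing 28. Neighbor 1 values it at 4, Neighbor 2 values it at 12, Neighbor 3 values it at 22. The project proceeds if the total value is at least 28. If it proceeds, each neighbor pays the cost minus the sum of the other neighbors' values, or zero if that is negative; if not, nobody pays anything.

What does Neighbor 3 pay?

Total value 38 ≥ cost 28, so the project is built.
The other neighbors' values sum to 16.
Cost minus that sum is 28 - 16 = 12.

12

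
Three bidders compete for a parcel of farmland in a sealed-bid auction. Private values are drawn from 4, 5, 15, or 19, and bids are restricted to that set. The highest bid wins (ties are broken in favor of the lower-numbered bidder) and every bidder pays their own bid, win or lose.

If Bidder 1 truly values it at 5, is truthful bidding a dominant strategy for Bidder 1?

Consider the case where Bidder 2 bids 4 and Bidder 3 bids 4.
Truthful bid 5: wins, pays 5, utility 5 - 5 = 0.
Bid 4 instead: wins, pays 4, utility 5 - 4 = 1.
Since 1 > 0, bidding 4 is strictly better here, so truthful bidding is not dominant.

No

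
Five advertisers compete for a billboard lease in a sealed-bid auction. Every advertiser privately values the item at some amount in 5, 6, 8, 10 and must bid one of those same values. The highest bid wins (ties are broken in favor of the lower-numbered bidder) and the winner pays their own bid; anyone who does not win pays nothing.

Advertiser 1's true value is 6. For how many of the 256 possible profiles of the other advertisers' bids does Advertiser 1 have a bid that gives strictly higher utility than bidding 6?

Others bid (5, 5, 5, 5): truth gives 0; bid 5 gives 1 > 0. Violating.
Others bid (5, 5, 5, 6): truth gives 0; no alternative beats it.
Others bid (5, 5, 5, 8): truth gives 0; no alternative beats it.
(Checking all 256 profiles: 1 has a profitable deviation, 255 do not.)

1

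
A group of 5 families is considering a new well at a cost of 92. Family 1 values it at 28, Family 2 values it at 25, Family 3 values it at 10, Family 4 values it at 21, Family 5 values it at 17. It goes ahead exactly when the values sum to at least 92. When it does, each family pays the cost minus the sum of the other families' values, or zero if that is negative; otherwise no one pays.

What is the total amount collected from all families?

56

Total value 101 ≥ cost 92, so it is built.
Family 1: others sum to 73; max(0, 92 - 73) = 19.
Family 2: others sum to 76; max(0, 92 - 76) = 16.
Family 3: others sum to 91; max(0, 92 - 91) = 1.
Family 4: others sum to 80; max(0, 92 - 80) = 12.
Family 5: others sum to 84; max(0, 92 - 84) = 8.
Total collected = 19 + 16 + 1 + 12 + 8 = 56.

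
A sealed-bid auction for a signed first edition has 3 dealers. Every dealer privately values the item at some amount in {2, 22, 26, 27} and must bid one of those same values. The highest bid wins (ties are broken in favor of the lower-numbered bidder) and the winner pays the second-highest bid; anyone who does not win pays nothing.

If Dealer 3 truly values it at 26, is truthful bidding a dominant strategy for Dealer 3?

Yes

Check each profile of the others' bids and compare truth against every alternative bid.
Others bid (2, 2): truth gives 24, best alternative gives 24.
Others bid (2, 22): truth gives 4, best alternative gives 4.
Others bid (22, 2): truth gives 4, best alternative gives 4.
Others bid (22, 22): truth gives 4, best alternative gives 4.
Others bid (2, 26): truth gives 0, best alternative gives 0.
Others bid (2, 27): truth gives 0, best alternative gives 0.
(Remaining 10 profiles checked similarly; truth is weakly best in each.)
In every case the truthful bid is at least as good as any alternative, so it is a dominant strategy.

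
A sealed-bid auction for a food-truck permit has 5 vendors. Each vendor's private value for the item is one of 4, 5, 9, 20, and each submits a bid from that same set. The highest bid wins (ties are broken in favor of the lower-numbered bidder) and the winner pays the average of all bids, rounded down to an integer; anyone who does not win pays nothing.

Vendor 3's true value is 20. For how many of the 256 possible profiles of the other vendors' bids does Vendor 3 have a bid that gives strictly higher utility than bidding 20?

Others bid (4, 4, 4, 4): truth gives 13; bid 5 gives 16 > 13. Violating.
Others bid (4, 4, 4, 5): truth gives 13; bid 5 gives 16 > 13. Violating.
Others bid (4, 4, 4, 9): truth gives 12; bid 9 gives 14 > 12. Violating.
Others bid (4, 4, 5, 4): truth gives 13; bid 5 gives 16 > 13. Violating.
Others bid (4, 4, 4, 20): truth gives 10; no alternative beats it.
Others bid (4, 4, 5, 20): truth gives 10; no alternative beats it.
(Checking all 256 profiles: 36 have a profitable deviation, 220 do not.)

36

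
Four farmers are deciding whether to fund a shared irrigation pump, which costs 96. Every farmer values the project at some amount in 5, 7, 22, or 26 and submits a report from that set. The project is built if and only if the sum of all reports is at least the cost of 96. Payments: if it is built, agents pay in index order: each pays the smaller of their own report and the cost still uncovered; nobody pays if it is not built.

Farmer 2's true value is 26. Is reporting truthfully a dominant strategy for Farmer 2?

Consider the case where Farmer 1 reports 22, Farmer 3 reports 26 and Farmer 4 reports 26.
Truthful report 26: project built, pays 26, utility 26 - 26 = 0.
Report 22 instead: project built, pays 22, utility 26 - 22 = 4.
Since 4 > 0, reporting 22 is strictly better here, so truthful reporting is not dominant.

No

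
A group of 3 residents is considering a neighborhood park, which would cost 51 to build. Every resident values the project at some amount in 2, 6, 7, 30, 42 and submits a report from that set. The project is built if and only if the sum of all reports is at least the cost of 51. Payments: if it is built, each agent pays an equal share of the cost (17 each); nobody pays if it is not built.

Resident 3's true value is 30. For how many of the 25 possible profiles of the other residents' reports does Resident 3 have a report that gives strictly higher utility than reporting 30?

Others report (2, 7): truth gives 0; report 42 gives 13 > 0. Violating.
Others report (6, 6): truth gives 0; report 42 gives 13 > 0. Violating.
Others report (6, 7): truth gives 0; report 42 gives 13 > 0. Violating.
Others report (7, 2): truth gives 0; report 42 gives 13 > 0. Violating.
Others report (2, 2): truth gives 0; no alternative beats it.
Others report (2, 6): truth gives 0; no alternative beats it.
(Checking all 25 profiles: 6 have a profitable deviation, 19 do not.)

6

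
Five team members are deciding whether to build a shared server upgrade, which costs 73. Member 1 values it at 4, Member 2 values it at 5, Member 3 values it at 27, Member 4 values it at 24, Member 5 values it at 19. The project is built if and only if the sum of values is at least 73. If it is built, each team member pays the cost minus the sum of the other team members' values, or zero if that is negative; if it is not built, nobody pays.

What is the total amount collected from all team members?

52

Total value 79 ≥ cost 73, so it is built.
Member 1: others sum to 75; max(0, 73 - 75) = 0.
Member 2: others sum to 74; max(0, 73 - 74) = 0.
Member 3: others sum to 52; max(0, 73 - 52) = 21.
Member 4: others sum to 55; max(0, 73 - 55) = 18.
Member 5: others sum to 60; max(0, 73 - 60) = 13.
Total collected = 0 + 0 + 21 + 18 + 13 = 52.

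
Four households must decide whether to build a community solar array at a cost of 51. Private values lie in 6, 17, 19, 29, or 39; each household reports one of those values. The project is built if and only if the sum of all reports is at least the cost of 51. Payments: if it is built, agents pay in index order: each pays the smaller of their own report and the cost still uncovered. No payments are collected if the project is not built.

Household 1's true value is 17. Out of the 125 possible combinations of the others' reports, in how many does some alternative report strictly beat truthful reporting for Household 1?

103

Others report (6, 6, 39): truth gives 0; report 6 gives 11 > 0. Violating.
Others report (6, 17, 29): truth gives 0; report 6 gives 11 > 0. Violating.
Others report (6, 17, 39): truth gives 0; report 6 gives 11 > 0. Violating.
Others report (6, 19, 29): truth gives 0; report 6 gives 11 > 0. Violating.
Others report (6, 6, 6): truth gives 0; no alternative beats it.
Others report (6, 6, 17): truth gives 0; no alternative beats it.
(Checking all 125 profiles: 103 have a profitable deviation, 22 do not.)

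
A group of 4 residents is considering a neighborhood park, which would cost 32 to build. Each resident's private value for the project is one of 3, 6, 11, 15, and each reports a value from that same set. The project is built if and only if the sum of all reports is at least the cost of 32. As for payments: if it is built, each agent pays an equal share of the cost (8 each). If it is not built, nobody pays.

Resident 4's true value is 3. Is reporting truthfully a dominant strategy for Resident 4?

Check each profile of the others' reports and compare truth against every alternative report.
Others report (6, 6, 15): truth gives 0, best alternative gives -5.
Others report (6, 11, 11): truth gives 0, best alternative gives -5.
Others report (6, 15, 6): truth gives 0, best alternative gives -5.
Others report (11, 6, 11): truth gives 0, best alternative gives -5.
Others report (11, 11, 6): truth gives 0, best alternative gives -5.
Others report (15, 6, 6): truth gives 0, best alternative gives -5.
(Remaining 58 profiles checked similarly; truth is weakly best in each.)
In every case the truthful report is at least as good as any alternative, so it is a dominant strategy.

Yes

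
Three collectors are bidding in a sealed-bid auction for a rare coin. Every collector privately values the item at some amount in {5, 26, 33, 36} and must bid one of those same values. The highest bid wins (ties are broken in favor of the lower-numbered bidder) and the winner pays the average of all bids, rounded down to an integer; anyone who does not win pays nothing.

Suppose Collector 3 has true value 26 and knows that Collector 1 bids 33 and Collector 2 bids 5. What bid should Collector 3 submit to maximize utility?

Bid 5: loses, pays 0, utility 0.
Bid 26: loses, pays 0, utility 0.
Bid 33: loses, pays 0, utility 0.
Bid 36: wins, pays 24, utility 26 - 24 = 2.
The best choice is 36 with utility 2.

36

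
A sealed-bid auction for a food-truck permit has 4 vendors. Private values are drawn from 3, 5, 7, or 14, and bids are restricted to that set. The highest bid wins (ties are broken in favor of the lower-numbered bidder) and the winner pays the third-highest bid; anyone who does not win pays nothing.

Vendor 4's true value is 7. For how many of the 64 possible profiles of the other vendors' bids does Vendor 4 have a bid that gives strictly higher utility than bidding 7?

12

Others bid (3, 3, 7): truth gives 0; bid 14 gives 4 > 0. Violating.
Others bid (3, 5, 7): truth gives 0; bid 14 gives 2 > 0. Violating.
Others bid (3, 7, 3): truth gives 0; bid 14 gives 4 > 0. Violating.
Others bid (3, 7, 5): truth gives 0; bid 14 gives 2 > 0. Violating.
Others bid (3, 3, 3): truth gives 4; no alternative beats it.
Others bid (3, 3, 5): truth gives 4; no alternative beats it.
(Checking all 64 profiles: 12 have a profitable deviation, 52 do not.)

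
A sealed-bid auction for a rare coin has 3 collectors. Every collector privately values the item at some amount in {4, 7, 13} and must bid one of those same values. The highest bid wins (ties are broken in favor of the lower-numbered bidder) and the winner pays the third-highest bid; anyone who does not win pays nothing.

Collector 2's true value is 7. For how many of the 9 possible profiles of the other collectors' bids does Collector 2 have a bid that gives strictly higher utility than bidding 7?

Others bid (4, 13): truth gives 0; bid 13 gives 3 > 0. Violating.
Others bid (7, 4): truth gives 0; bid 13 gives 3 > 0. Violating.
Others bid (4, 4): truth gives 3; no alternative beats it.
Others bid (4, 7): truth gives 3; no alternative beats it.
(Checking all 9 profiles: 2 have a profitable deviation, 7 do not.)

2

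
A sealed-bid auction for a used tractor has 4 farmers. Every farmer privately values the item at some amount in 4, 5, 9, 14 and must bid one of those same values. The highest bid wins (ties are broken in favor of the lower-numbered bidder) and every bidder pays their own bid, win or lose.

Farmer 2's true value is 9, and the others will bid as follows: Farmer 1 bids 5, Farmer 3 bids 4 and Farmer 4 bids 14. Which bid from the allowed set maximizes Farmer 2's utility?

4

Bid 4: loses but pays 4, utility -4.
Bid 5: loses but pays 5, utility -5.
Bid 9: loses but pays 9, utility -9.
Bid 14: wins, pays 14, utility 9 - 14 = -5.
The best choice is 4 with utility -4.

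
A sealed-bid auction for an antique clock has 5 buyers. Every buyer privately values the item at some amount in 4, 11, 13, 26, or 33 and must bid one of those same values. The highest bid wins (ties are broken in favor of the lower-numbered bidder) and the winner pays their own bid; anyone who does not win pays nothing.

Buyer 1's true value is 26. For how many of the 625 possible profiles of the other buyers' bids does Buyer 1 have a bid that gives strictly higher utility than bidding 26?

Others bid (4, 4, 4, 4): truth gives 0; bid 4 gives 22 > 0. Violating.
Others bid (4, 4, 4, 11): truth gives 0; bid 11 gives 15 > 0. Violating.
Others bid (4, 4, 4, 13): truth gives 0; bid 13 gives 13 > 0. Violating.
Others bid (4, 4, 11, 4): truth gives 0; bid 11 gives 15 > 0. Violating.
Others bid (4, 4, 4, 26): truth gives 0; no alternative beats it.
Others bid (4, 4, 4, 33): truth gives 0; no alternative beats it.
(Checking all 625 profiles: 81 have a profitable deviation, 544 do not.)

81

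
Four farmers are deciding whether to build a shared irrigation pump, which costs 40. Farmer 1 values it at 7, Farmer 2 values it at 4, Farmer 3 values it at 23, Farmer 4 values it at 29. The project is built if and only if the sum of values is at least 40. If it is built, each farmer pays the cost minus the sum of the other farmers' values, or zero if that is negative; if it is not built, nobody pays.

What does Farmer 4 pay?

6

Total value 63 ≥ cost 40, so the project is built.
The other farmers' values sum to 34.
Cost minus that sum is 40 - 34 = 6.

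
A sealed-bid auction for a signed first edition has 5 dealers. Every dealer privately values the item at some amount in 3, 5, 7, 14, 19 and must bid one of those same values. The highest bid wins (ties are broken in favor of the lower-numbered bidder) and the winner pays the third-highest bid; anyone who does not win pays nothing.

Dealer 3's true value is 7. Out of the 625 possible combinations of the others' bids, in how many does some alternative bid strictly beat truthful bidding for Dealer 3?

Others bid (3, 3, 3, 14): truth gives 0; bid 14 gives 4 > 0. Violating.
Others bid (3, 3, 3, 19): truth gives 0; bid 19 gives 4 > 0. Violating.
Others bid (3, 3, 5, 14): truth gives 0; bid 14 gives 2 > 0. Violating.
Others bid (3, 3, 5, 19): truth gives 0; bid 19 gives 2 > 0. Violating.
Others bid (3, 3, 3, 3): truth gives 4; no alternative beats it.
Others bid (3, 3, 3, 5): truth gives 4; no alternative beats it.
(Checking all 625 profiles: 64 have a profitable deviation, 561 do not.)

64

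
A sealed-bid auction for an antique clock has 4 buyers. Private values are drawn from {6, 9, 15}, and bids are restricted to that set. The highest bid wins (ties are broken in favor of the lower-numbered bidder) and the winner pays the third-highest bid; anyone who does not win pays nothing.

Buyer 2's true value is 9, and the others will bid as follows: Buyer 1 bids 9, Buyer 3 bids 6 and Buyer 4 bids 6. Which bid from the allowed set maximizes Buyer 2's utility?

Bid 6: loses, pays 0, utility 0.
Bid 9: loses, pays 0, utility 0.
Bid 15: wins, pays 6, utility 9 - 6 = 3.
The best choice is 15 with utility 3.

15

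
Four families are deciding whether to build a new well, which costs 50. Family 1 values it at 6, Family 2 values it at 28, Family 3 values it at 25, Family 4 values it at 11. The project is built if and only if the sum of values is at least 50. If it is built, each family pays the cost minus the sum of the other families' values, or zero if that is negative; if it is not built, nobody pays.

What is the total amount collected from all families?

13

Total value 70 ≥ cost 50, so it is built.
Family 1: others sum to 64; max(0, 50 - 64) = 0.
Family 2: others sum to 42; max(0, 50 - 42) = 8.
Family 3: others sum to 45; max(0, 50 - 45) = 5.
Family 4: others sum to 59; max(0, 50 - 59) = 0.
Total collected = 0 + 8 + 5 + 0 = 13.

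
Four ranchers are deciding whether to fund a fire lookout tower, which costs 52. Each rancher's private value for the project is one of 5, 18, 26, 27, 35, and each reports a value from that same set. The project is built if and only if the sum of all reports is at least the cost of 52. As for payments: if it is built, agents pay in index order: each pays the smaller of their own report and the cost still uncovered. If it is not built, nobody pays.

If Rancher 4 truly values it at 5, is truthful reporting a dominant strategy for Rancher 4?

Check each profile of the others' reports and compare truth against every alternative report.
Others report (5, 5, 26): truth gives 0, best alternative gives -11.
Others report (5, 26, 5): truth gives 0, best alternative gives -11.
Others report (26, 5, 5): truth gives 0, best alternative gives -11.
Others report (5, 5, 27): truth gives 0, best alternative gives -10.
Others report (5, 27, 5): truth gives 0, best alternative gives -10.
Others report (27, 5, 5): truth gives 0, best alternative gives -10.
(Remaining 119 profiles checked similarly; truth is weakly best in each.)
In every case the truthful report is at least as good as any alternative, so it is a dominant strategy.

Yes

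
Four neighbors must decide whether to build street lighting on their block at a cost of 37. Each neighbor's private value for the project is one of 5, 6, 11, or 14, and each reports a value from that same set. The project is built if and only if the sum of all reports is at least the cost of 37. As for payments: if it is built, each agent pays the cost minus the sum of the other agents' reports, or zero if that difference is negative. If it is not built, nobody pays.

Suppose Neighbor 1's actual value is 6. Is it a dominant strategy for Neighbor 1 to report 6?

Check each profile of the others' reports and compare truth against every alternative report.
Others report (11, 14, 14): truth gives 6, best alternative gives 6.
Others report (14, 11, 14): truth gives 6, best alternative gives 6.
Others report (14, 14, 11): truth gives 6, best alternative gives 6.
Others report (14, 14, 14): truth gives 6, best alternative gives 6.
Others report (11, 11, 14): truth gives 5, best alternative gives 5.
Others report (11, 14, 11): truth gives 5, best alternative gives 5.
(Remaining 58 profiles checked similarly; truth is weakly best in each.)
In every case the truthful report is at least as good as any alternative, so it is a dominant strategy.

Yes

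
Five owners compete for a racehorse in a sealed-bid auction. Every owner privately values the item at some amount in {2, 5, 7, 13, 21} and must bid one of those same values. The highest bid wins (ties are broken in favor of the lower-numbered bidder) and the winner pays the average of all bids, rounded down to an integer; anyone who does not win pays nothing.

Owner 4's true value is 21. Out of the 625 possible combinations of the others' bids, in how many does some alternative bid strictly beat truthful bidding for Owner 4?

Others bid (2, 2, 2, 2): truth gives 16; bid 5 gives 19 > 16. Violating.
Others bid (2, 2, 2, 5): truth gives 15; bid 5 gives 18 > 15. Violating.
Others bid (2, 2, 2, 7): truth gives 15; bid 7 gives 17 > 15. Violating.
Others bid (2, 2, 2, 13): truth gives 13; bid 13 gives 15 > 13. Violating.
Others bid (2, 2, 2, 21): truth gives 12; no alternative beats it.
Others bid (2, 2, 5, 21): truth gives 11; no alternative beats it.
(Checking all 625 profiles: 108 have a profitable deviation, 517 do not.)

108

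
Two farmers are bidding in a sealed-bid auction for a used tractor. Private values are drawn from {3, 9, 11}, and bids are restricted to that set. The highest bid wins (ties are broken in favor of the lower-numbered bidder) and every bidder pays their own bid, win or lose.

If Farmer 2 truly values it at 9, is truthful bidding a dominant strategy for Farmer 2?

Consider the case where Farmer 1 bids 9.
Truthful bid 9: loses but pays 9, utility -9.
Bid 3 instead: loses but pays 3, utility -3.
Since -3 > -9, bidding 3 is strictly better here, so truthful bidding is not dominant.

No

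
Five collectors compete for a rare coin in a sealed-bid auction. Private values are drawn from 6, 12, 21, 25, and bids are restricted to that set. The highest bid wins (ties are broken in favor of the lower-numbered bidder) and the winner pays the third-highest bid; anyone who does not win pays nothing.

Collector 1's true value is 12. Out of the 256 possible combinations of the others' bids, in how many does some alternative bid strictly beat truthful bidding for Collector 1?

8

Others bid (6, 6, 6, 21): truth gives 0; bid 21 gives 6 > 0. Violating.
Others bid (6, 6, 6, 25): truth gives 0; bid 25 gives 6 > 0. Violating.
Others bid (6, 6, 21, 6): truth gives 0; bid 21 gives 6 > 0. Violating.
Others bid (6, 6, 25, 6): truth gives 0; bid 25 gives 6 > 0. Violating.
Others bid (6, 6, 6, 6): truth gives 6; no alternative beats it.
Others bid (6, 6, 6, 12): truth gives 6; no alternative beats it.
(Checking all 256 profiles: 8 have a profitable deviation, 248 do not.)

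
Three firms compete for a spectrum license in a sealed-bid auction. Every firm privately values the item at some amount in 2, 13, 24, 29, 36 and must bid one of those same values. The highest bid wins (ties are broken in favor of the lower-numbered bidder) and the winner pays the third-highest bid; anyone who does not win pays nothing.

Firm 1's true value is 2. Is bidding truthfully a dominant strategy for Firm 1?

Check each profile of the others' bids and compare truth against every alternative bid.
Others bid (13, 13): truth gives 0, best alternative gives -11.
Others bid (2, 2): truth gives 0, best alternative gives 0.
Others bid (2, 13): truth gives 0, best alternative gives 0.
Others bid (2, 24): truth gives 0, best alternative gives 0.
Others bid (2, 29): truth gives 0, best alternative gives 0.
Others bid (2, 36): truth gives 0, best alternative gives 0.
(Remaining 19 profiles checked similarly; truth is weakly best in each.)
In every case the truthful bid is at least as good as any alternative, so it is a dominant strategy.

Yes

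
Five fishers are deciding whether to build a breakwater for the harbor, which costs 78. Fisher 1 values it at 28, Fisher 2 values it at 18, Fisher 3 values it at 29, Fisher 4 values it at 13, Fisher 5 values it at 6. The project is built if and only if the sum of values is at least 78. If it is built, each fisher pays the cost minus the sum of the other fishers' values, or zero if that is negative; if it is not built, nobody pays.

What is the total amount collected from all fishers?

27

Total value 94 ≥ cost 78, so it is built.
Fisher 1: others sum to 66; max(0, 78 - 66) = 12.
Fisher 2: others sum to 76; max(0, 78 - 76) = 2.
Fisher 3: others sum to 65; max(0, 78 - 65) = 13.
Fisher 4: others sum to 81; max(0, 78 - 81) = 0.
Fisher 5: others sum to 88; max(0, 78 - 88) = 0.
Total collected = 12 + 2 + 13 + 0 + 0 = 27.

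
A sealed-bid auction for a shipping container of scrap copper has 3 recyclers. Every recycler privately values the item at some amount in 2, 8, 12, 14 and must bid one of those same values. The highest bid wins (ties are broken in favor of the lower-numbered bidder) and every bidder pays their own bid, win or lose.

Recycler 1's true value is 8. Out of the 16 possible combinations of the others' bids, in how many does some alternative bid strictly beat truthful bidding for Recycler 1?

Others bid (2, 2): truth gives 0; bid 2 gives 6 > 0. Violating.
Others bid (2, 12): truth gives -8; bid 2 gives -2 > -8. Violating.
Others bid (2, 14): truth gives -8; bid 2 gives -2 > -8. Violating.
Others bid (8, 12): truth gives -8; bid 2 gives -2 > -8. Violating.
Others bid (2, 8): truth gives 0; no alternative beats it.
Others bid (8, 2): truth gives 0; no alternative beats it.
(Checking all 16 profiles: 13 have a profitable deviation, 3 do not.)

13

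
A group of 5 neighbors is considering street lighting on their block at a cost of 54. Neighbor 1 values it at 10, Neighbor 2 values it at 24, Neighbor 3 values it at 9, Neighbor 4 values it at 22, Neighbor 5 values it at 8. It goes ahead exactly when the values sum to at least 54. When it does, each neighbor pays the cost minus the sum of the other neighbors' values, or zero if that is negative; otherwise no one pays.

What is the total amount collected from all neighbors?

Total value 73 ≥ cost 54, so it is built.
Neighbor 1: others sum to 63; max(0, 54 - 63) = 0.
Neighbor 2: others sum to 49; max(0, 54 - 49) = 5.
Neighbor 3: others sum to 64; max(0, 54 - 64) = 0.
Neighbor 4: others sum to 51; max(0, 54 - 51) = 3.
Neighbor 5: others sum to 65; max(0, 54 - 65) = 0.
Total collected = 0 + 5 + 0 + 3 + 0 = 8.

8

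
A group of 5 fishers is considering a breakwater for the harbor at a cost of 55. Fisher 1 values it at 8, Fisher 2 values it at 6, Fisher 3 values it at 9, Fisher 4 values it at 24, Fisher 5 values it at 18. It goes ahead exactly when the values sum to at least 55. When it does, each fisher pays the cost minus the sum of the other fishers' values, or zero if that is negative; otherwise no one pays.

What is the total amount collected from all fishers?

22

Total value 65 ≥ cost 55, so it is built.
Fisher 1: others sum to 57; max(0, 55 - 57) = 0.
Fisher 2: others sum to 59; max(0, 55 - 59) = 0.
Fisher 3: others sum to 56; max(0, 55 - 56) = 0.
Fisher 4: others sum to 41; max(0, 55 - 41) = 14.
Fisher 5: others sum to 47; max(0, 55 - 47) = 8.
Total collected = 0 + 0 + 0 + 14 + 8 = 22.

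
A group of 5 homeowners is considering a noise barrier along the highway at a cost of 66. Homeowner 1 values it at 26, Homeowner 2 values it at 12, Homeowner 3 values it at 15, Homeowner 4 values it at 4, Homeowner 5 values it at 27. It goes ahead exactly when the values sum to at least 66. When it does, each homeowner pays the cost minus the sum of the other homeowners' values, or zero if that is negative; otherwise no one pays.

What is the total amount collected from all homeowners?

Total value 84 ≥ cost 66, so it is built.
Homeowner 1: others sum to 58; max(0, 66 - 58) = 8.
Homeowner 2: others sum to 72; max(0, 66 - 72) = 0.
Homeowner 3: others sum to 69; max(0, 66 - 69) = 0.
Homeowner 4: others sum to 80; max(0, 66 - 80) = 0.
Homeowner 5: others sum to 57; max(0, 66 - 57) = 9.
Total collected = 8 + 0 + 0 + 0 + 9 = 17.

17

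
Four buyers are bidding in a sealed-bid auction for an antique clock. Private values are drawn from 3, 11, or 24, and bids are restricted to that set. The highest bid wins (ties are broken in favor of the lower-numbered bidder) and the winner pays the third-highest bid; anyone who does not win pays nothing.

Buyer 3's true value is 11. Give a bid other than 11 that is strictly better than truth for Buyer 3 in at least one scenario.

24

Suppose Buyer 1 bids 3, Buyer 2 bids 3 and Buyer 4 bids 24.
Bid 11: loses, pays 0, utility 0.
Bid 24: wins, pays 3, utility 11 - 3 = 8.
So bidding 24 beats truth here (8 > 0).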